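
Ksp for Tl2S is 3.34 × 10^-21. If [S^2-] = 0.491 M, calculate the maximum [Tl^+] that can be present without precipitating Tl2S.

Tl2S(s) <=> 2 Tl^+(aq) + S^2-(aq)
Ksp = [Tl^+]^2[S^2-]
Precipitation begins when Q = Ksp. With [S^2-] = 0.491 M:
3.34 × 10^-21 = (0.491) × [Tl^+]^2
[Tl^+] = (3.34 × 10^-21 / 4.91 x 10^-1)^(1/2) = 8.25 × 10^-11 M

[Tl^+] = 8.25 × 10^-11 M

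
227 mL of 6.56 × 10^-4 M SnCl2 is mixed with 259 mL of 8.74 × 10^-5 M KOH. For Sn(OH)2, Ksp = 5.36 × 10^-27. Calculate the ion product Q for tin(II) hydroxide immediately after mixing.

Q = 6.65e-13

Total volume = 227 + 259 = 486 mL.
[Sn^2+] = 6.56 x 10^-4 × (227/486) = 3.064 x 10^-4 M
[OH^-] = 8.74 x 10^-5 × (259/486) = 4.658 × 10^-5 M
Sn(OH)2(s) ⇌ Sn^2+(aq) + 2 OH^-(aq), so Q = [Sn^2+][OH^-]^2
Q = (3.064 × 10^-4)(4.658 × 10^-5)^2 = 6.65 × 10^-13
Q > Ksp, so Sn(OH)2 will precipitate.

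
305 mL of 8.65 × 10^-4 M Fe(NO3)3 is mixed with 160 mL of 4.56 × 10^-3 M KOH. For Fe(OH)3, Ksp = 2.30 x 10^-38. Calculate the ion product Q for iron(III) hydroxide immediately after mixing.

2.19e-12

Total volume = 305 + 160 = 465 mL.
[Fe^3+] = 8.65 × 10^-4 × (305/465) = 5.674 × 10^-4 M
[OH^-] = 4.56 x 10^-3 × (160/465) = 1.569 × 10^-3 M
Fe(OH)3(s) ⇌ Fe^3+ + 3 OH^-, so Q = [Fe^3+][OH^-]^3
Q = (5.674 × 10^-4)(1.569 × 10^-3)^3 = 2.19 x 10^-12
Q > Ksp, so Fe(OH)3 will precipitate.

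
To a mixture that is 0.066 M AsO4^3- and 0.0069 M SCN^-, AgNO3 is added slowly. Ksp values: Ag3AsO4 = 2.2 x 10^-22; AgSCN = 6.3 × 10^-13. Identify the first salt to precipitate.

AgSCN

Each salt begins to precipitate when Q = Ksp, i.e. when [Ag^+] reaches its threshold.
For Ag3AsO4: 2.2 x 10^-22 = 0.066 × [Ag^+]^3  ⇒  [Ag^+] = 1.5 × 10^-7 M.
For AgSCN: 6.3 × 10^-13 = 0.0069 × [Ag^+]  ⇒  [Ag^+] = 9.1 × 10^-11 M.
The salt with the lower threshold [Ag^+] precipitates first: AgSCN.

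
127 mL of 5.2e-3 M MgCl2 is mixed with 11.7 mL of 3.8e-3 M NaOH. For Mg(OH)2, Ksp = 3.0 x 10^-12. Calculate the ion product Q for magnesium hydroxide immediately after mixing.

Total volume = 127 + 11.7 = 138.7 mL.
[Mg^2+] = 5.2 × 10^-3 × (127/138.7) = 4.76 x 10^-3 M
[OH^-] = 3.8 × 10^-3 × (11.7/138.7) = 3.21 × 10^-4 M
Mg(OH)2(s) ⇌ Mg^2+(aq) + 2 OH^-(aq), so Q = [Mg^2+][OH^-]^2
Q = (4.76 × 10^-3)(3.21 × 10^-4)^2 = 4.9 × 10^-10
Q > Ksp, so Mg(OH)2 will precipitate.

4.9e-10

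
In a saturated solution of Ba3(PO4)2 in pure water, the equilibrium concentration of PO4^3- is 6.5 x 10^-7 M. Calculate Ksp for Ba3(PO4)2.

3.9 × 10^-31

Ba3(PO4)2(s) <=> 3 Ba^2+(aq) + 2 PO4^3-(aq)
Stoichiometry gives [Ba^2+] = (3/2)[PO4^3-] = 9.75 x 10^-7 M.
Ksp = [Ba^2+]^3[PO4^3-]^2
Ksp = (9.75 × 10^-7)^3 × (6.5 × 10^-7)^2 = 3.9 × 10^-31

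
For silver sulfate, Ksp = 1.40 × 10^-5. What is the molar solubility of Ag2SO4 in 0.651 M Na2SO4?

s ≈ 2.32 x 10^-3 M

Ag2SO4(s) ⇌ 2 Ag^+ + SO4^2-
Ksp = [Ag^+]^2[SO4^2-]
Let s be the molar solubility in this solution. [Ag^+] = 2s, [SO4^2-] = 0.651 + s ≈ 0.651 (Ksp is small, so little additional dissolves).
Ksp ≈ (2s)^2 × 0.651
s = 2.32 x 10^-3 M
Check: s = 2.3 × 10^-3 ≪ 0.651, so the approximation is valid.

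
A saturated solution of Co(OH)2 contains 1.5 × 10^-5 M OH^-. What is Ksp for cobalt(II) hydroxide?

Co(OH)2(s) <=> Co^2+(aq) + 2 OH^-(aq)
Stoichiometry gives [Co^2+] = (1/2)[OH^-] = 7.50 × 10^-6 M.
Ksp = [Co^2+][OH^-]^2
Ksp = 7.50 x 10^-6 × (1.5 x 10^-5)^2 = 1.7 x 10^-15

Ksp = 1.7 × 10^-15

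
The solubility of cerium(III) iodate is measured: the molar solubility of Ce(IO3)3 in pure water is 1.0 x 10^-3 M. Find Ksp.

Ksp ≈ 2.7e-11

Ce(IO3)3(s) ⇌ Ce^3+ + 3 IO3^-
Let s = molar solubility. Then [Ce^3+] = s and [IO3^-] = 3s.
Ksp = [Ce^3+][IO3^-]^3
Ksp = s(3s)^3 = 27s^4
With s = 1.0 x 10^-3: Ksp = 2.7 × 10^-11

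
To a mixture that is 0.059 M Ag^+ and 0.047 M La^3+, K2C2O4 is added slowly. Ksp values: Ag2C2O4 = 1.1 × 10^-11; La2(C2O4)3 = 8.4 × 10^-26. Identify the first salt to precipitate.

Ag2C2O4

Precipitation of each salt starts when its ion product equals its Ksp.
For Ag2C2O4: 1.1 × 10^-11 = (0.059)^2 × [C2O4^2-]  ⇒  [C2O4^2-] = 3.2 × 10^-9 M.
For La2(C2O4)3: 8.4 × 10^-26 = (0.047)^2 × [C2O4^2-]^3  ⇒  [C2O4^2-] = 3.4 x 10^-8 M.
The salt with the lower threshold [C2O4^2-] precipitates first: Ag2C2O4.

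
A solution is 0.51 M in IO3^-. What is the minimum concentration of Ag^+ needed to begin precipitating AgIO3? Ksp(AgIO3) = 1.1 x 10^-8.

[Ag^+] ≈ 2.2 × 10^-8 M

AgIO3(s) ⇌ Ag^+(aq) + IO3^-(aq)
Ksp = [Ag^+][IO3^-]
Precipitation begins when Q = Ksp. With [IO3^-] = 0.51 M:
1.1 x 10^-8 = (0.51) × [Ag^+]
[Ag^+] = (1.1 x 10^-8 / 5.1 x 10^-1) = 2.2 × 10^-8 M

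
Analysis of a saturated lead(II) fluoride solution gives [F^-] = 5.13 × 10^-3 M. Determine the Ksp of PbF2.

PbF2(s) ⇌ Pb^2+(aq) + 2 F^-(aq)
Stoichiometry gives [Pb^2+] = (1/2)[F^-] = 2.565 x 10^-3 M.
Ksp = [Pb^2+][F^-]^2
Ksp = 2.565 × 10^-3 × (5.13 × 10^-3)^2 = 6.75 × 10^-8

Ksp = 6.75 x 10^-8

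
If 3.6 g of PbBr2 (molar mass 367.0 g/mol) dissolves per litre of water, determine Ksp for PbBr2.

Molar solubility s = (3.6 g/L) / (367.0 g/mol) = 9.81 × 10^-3 M.
PbBr2(s) ⇌ Pb^2+(aq) + 2 Br^-(aq)
With molar solubility s: [Pb^2+] = s, [Br^-] = 2s.
Ksp = [Pb^2+][Br^-]^2
Substituting: Ksp = s(2s)^2 = 4s^3
With s = 9.81 x 10^-3: Ksp = 3.8 × 10^-6

Ksp = 3.8 × 10^-6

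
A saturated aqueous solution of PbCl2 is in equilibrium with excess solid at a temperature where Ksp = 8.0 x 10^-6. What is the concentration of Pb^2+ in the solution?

PbCl2(s) <=> Pb^2+(aq) + 2 Cl^-(aq)
Ksp = [Pb^2+][Cl^-]^2
Let s = molar solubility. Then [Pb^2+] = s and [Cl^-] = 2s.
So Ksp = s × (2s)^2 = 4s^3
s^3 = 8.0 x 10^-6 / 4, so s = 1.26 x 10^-2 M
[Pb^2+] = s = 1.3 × 10^-2 M

[Pb^2+] = 1.3 x 10^-2 M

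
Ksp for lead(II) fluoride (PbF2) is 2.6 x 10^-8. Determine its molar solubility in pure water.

PbF2(s) ⇌ Pb^2+(aq) + 2 F^-(aq)
Ksp = [Pb^2+][F^-]^2
With molar solubility s: [Pb^2+] = s, [F^-] = 2s.
So Ksp = s × (2s)^2 = 4s^3
s = (2.6 x 10^-8 / 4)^(1/3) = 1.9 × 10^-3 M

s ≈ 1.9 x 10^-3 M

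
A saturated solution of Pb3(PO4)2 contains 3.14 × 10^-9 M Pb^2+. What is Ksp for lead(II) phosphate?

Ksp = 1.36 × 10^-43

Pb3(PO4)2(s) ⇌ 3 Pb^2+(aq) + 2 PO4^3-(aq)
Stoichiometry gives [PO4^3-] = (2/3)[Pb^2+] = 2.093 × 10^-9 M.
Ksp = [Pb^2+]^3[PO4^3-]^2
Ksp = (3.14 × 10^-9)^3 × (2.093 x 10^-9)^2 = 1.36 x 10^-43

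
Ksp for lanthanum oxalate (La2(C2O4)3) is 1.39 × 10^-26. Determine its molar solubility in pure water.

s ≈ 2.64 × 10^-6 M

La2(C2O4)3(s) <=> 2 La^3+(aq) + 3 C2O4^2-(aq)
Ksp = [La^3+]^2[C2O4^2-]^3
For each mole of La2(C2O4)3 that dissolves: [La^3+] = 2s, [C2O4^2-] = 3s.
Substituting: Ksp = (2s)^2(3s)^3 = 108s^5
s^5 = 1.39 × 10^-26 / 108, so s = 2.64 x 10^-6 M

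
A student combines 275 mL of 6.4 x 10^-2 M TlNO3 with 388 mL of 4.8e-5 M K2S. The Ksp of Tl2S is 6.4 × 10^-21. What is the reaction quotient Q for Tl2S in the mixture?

Total volume = 275 + 388 = 663 mL.
[Tl^+] = 6.4 × 10^-2 × (275/663) = 2.65 × 10^-2 M
[S^2-] = 4.8 x 10^-5 × (388/663) = 2.81 × 10^-5 M
Tl2S(s) ⇌ 2 Tl^+ + S^2-, so Q = [Tl^+]^2[S^2-]
Q = (2.65 × 10^-2)^2(2.81 × 10^-5) = 2.0 × 10^-8
Q > Ksp, so Tl2S will precipitate.

Q ≈ 2.0e-8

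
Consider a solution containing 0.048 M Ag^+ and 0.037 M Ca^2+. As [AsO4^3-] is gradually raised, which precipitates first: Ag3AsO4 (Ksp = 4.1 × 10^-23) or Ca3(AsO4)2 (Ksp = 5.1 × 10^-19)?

Each salt begins to precipitate when Q = Ksp, i.e. when [AsO4^3-] reaches its threshold.
For Ag3AsO4: 4.1 × 10^-23 = (0.048)^3 × [AsO4^3-]  ⇒  [AsO4^3-] = 3.7 × 10^-19 M.
For Ca3(AsO4)2: 5.1 × 10^-19 = (0.037)^3 × [AsO4^3-]^2  ⇒  [AsO4^3-] = 1.0 × 10^-7 M.
The salt with the lower threshold [AsO4^3-] precipitates first: Ag3AsO4.

Ag3AsO4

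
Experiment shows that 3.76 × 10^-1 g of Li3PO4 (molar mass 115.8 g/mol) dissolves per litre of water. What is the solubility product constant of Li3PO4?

Molar solubility s = (3.76 x 10^-1 g/L) / (115.8 g/mol) = 3.247 × 10^-3 M.
Li3PO4(s) <=> 3 Li^+ + PO4^3-
For each mole of Li3PO4 that dissolves: [Li^+] = 3s, [PO4^3-] = s.
Ksp = [Li^+]^3[PO4^3-]
Substituting: Ksp = (3s)^3s = 27s^4
With s = 3.247 x 10^-3: Ksp = 3.00 × 10^-9

Ksp ≈ 3.00 × 10^-9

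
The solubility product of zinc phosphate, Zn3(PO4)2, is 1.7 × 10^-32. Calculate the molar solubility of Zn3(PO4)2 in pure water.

Zn3(PO4)2(s) ⇌ 3 Zn^2+(aq) + 2 PO4^3-(aq)
Ksp = [Zn^2+]^3[PO4^3-]^2
If s mol/L of Zn3(PO4)2 dissolves, [Zn^2+] = 3s and [PO4^3-] = 2s.
Ksp = (3s)^3(2s)^2 = 108s^5
Solving, s = (1.7 × 10^-32/108)^(1/5) = 1.7 x 10^-7 M

1.7 × 10^-7 M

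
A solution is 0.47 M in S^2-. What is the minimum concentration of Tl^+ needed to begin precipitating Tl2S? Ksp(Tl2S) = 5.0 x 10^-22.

[Tl^+] ≈ 3.3 × 10^-11 M

Tl2S(s) <=> 2 Tl^+ + S^2-
Ksp = [Tl^+]^2[S^2-]
Precipitation begins when Q = Ksp. With [S^2-] = 0.47 M:
5.0 x 10^-22 = (0.47) × [Tl^+]^2
[Tl^+] = (5.0 x 10^-22 / 4.7 x 10^-1)^(1/2) = 3.3 x 10^-11 M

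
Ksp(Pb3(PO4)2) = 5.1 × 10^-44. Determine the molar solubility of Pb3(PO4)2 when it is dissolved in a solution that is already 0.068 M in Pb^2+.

s ≈ 6.4e-21 M

Pb3(PO4)2(s) <=> 3 Pb^2+(aq) + 2 PO4^3-(aq)
Ksp = [Pb^2+]^3[PO4^3-]^2
Let s be the molar solubility in this solution. [Pb^2+] = 0.068 + 3s ≈ 0.068, [PO4^3-] = 2s (since the Pb^2+ already present dominates).
Ksp ≈ (0.068)^3 × (2s)^2
s = 6.4 x 10^-21 M
Check: 3s = 1.9 x 10^-20 ≪ 0.068, so the approximation is valid.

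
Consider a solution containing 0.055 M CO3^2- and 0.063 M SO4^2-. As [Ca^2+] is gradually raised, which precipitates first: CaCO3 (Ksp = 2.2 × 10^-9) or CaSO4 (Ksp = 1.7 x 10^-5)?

CaCO3

Precipitation of each salt starts when its ion product equals its Ksp.
For CaCO3: 2.2 × 10^-9 = 0.055 × [Ca^2+]  ⇒  [Ca^2+] = 4.0 × 10^-8 M.
For CaSO4: 1.7 x 10^-5 = 0.063 × [Ca^2+]  ⇒  [Ca^2+] = 2.7 x 10^-4 M.
The salt with the lower threshold [Ca^2+] precipitates first: CaCO3.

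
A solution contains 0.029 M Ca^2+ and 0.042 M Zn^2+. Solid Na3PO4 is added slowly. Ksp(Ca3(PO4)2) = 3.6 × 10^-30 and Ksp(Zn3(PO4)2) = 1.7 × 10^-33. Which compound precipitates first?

Zn3(PO4)2

Each salt begins to precipitate when Q = Ksp, i.e. when [PO4^3-] reaches its threshold.
For Ca3(PO4)2: 3.6 × 10^-30 = (0.029)^3 × [PO4^3-]^2  ⇒  [PO4^3-] = 3.8 × 10^-13 M.
For Zn3(PO4)2: 1.7 × 10^-33 = (0.042)^3 × [PO4^3-]^2  ⇒  [PO4^3-] = 4.8 × 10^-15 M.
The salt with the lower threshold [PO4^3-] precipitates first: Zn3(PO4)2.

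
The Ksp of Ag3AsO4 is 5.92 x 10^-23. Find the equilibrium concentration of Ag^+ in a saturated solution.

[Ag^+] = 3.65e-6 M

Ag3AsO4(s) <=> 3 Ag^+ + AsO4^3-
Ksp = [Ag^+]^3[AsO4^3-]
If s mol/L of Ag3AsO4 dissolves, [Ag^+] = 3s and [AsO4^3-] = s.
Ksp = (3s)^3s = 27s^4
s = (5.92 x 10^-23 / 27)^(1/4) = 1.217 x 10^-6 M
[Ag^+] = 3s = 3.65 × 10^-6 M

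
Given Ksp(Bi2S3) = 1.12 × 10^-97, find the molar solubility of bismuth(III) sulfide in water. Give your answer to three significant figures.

Bi2S3(s) ⇌ 2 Bi^3+(aq) + 3 S^2-(aq)
Ksp = [Bi^3+]^2[S^2-]^3
If s mol/L of Bi2S3 dissolves, [Bi^3+] = 2s and [S^2-] = 3s.
Ksp = (2s)^2(3s)^3 = 108s^5
s = (1.12 × 10^-97 / 108)^(1/5) = 1.60 × 10^-20 M

s = 1.60e-20 M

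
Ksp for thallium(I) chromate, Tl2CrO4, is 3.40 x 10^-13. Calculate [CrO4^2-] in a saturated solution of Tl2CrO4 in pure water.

Tl2CrO4(s) ⇌ 2 Tl^+ + CrO4^2-
Ksp = [Tl^+]^2[CrO4^2-]
With molar solubility s: [Tl^+] = 2s, [CrO4^2-] = s.
Substituting: Ksp = (2s)^2s = 4s^3
s^3 = 3.40 x 10^-13 / 4, so s = 4.397 × 10^-5 M
[CrO4^2-] = s = 4.40 × 10^-5 M

4.40 × 10^-5 M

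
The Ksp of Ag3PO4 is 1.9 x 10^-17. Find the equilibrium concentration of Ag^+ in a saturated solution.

Ag3PO4(s) ⇌ 3 Ag^+ + PO4^3-
Ksp = [Ag^+]^3[PO4^3-]
With molar solubility s: [Ag^+] = 3s, [PO4^3-] = s.
So Ksp = (3s)^3 × s = 27s^4
s^4 = 1.9 x 10^-17 / 27, so s = 2.90 x 10^-5 M
[Ag^+] = 3s = 8.7 × 10^-5 M

8.7e-5 M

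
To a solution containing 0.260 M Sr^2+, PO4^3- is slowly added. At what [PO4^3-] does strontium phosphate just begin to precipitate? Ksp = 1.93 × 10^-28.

Sr3(PO4)2(s) <=> 3 Sr^2+(aq) + 2 PO4^3-(aq)
Ksp = [Sr^2+]^3[PO4^3-]^2
Precipitation begins when Q = Ksp. With [Sr^2+] = 0.260 M:
1.93 × 10^-28 = (0.260)^3 × [PO4^3-]^2
[PO4^3-] = (1.93 × 10^-28 / 1.758 × 10^-2)^(1/2) = 1.05 × 10^-13 M

[PO4^3-] = 1.05 × 10^-13 M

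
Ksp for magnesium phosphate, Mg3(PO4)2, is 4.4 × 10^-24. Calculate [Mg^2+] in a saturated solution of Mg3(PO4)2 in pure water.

2.5 × 10^-5 M

Mg3(PO4)2(s) ⇌ 3 Mg^2+ + 2 PO4^3-
Ksp = [Mg^2+]^3[PO4^3-]^2
With molar solubility s: [Mg^2+] = 3s, [PO4^3-] = 2s.
Substituting: Ksp = (3s)^3(2s)^2 = 108s^5
s^5 = 4.4 × 10^-24 / 108, so s = 8.36 × 10^-6 M
[Mg^2+] = 3s = 2.5 × 10^-5 M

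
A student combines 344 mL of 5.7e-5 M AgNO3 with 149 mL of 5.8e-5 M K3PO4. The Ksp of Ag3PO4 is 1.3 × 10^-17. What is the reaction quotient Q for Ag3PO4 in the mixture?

Total volume = 344 + 149 = 493 mL.
[Ag^+] = 5.7 × 10^-5 × (344/493) = 3.98 x 10^-5 M
[PO4^3-] = 5.8 × 10^-5 × (149/493) = 1.75 × 10^-5 M
Ag3PO4(s) ⇌ 3 Ag^+ + PO4^3-, so Q = [Ag^+]^3[PO4^3-]
Q = (3.98 × 10^-5)^3(1.75 x 10^-5) = 1.1 × 10^-18
Q < Ksp, so no precipitate of Ag3PO4 forms.

1.1e-18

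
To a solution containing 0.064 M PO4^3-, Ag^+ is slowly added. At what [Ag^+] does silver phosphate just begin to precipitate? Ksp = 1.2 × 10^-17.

[Ag^+] ≈ 5.7 × 10^-6 M

Ag3PO4(s) ⇌ 3 Ag^+(aq) + PO4^3-(aq)
Ksp = [Ag^+]^3[PO4^3-]
Precipitation begins when Q = Ksp. With [PO4^3-] = 0.064 M:
1.2 × 10^-17 = (0.064) × [Ag^+]^3
[Ag^+] = (1.2 × 10^-17 / 6.4 × 10^-2)^(1/3) = 5.7 × 10^-6 M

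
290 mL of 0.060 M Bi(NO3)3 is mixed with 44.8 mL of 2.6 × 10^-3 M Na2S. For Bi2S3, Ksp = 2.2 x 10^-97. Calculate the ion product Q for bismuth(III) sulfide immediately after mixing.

1.1 x 10^-13

Total volume = 290 + 44.8 = 334.8 mL.
[Bi^3+] = 6.0 × 10^-2 × (290/334.8) = 5.20 × 10^-2 M
[S^2-] = 2.6 × 10^-3 × (44.8/334.8) = 3.48 x 10^-4 M
Bi2S3(s) <=> 2 Bi^3+ + 3 S^2-, so Q = [Bi^3+]^2[S^2-]^3
Q = (5.20 x 10^-2)^2(3.48 × 10^-4)^3 = 1.1 × 10^-13
Q > Ksp, so Bi2S3 will precipitate.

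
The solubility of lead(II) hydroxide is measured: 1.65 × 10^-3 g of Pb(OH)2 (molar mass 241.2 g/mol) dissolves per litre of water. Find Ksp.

Ksp ≈ 1.28e-15

Molar solubility s = (1.65 × 10^-3 g/L) / (241.2 g/mol) = 6.841 x 10^-6 M.
Pb(OH)2(s) <=> Pb^2+ + 2 OH^-
If s mol/L of Pb(OH)2 dissolves, [Pb^2+] = s and [OH^-] = 2s.
Ksp = [Pb^2+][OH^-]^2
So Ksp = s × (2s)^2 = 4s^3
Ksp = 4 × (6.841 × 10^-6)^3 = 1.28 × 10^-15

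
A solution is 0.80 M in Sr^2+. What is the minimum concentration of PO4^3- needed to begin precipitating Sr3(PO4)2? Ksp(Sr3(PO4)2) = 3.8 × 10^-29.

[PO4^3-] = 8.6 x 10^-15 M

Sr3(PO4)2(s) <=> 3 Sr^2+ + 2 PO4^3-
Ksp = [Sr^2+]^3[PO4^3-]^2
Precipitation begins when Q = Ksp. With [Sr^2+] = 0.80 M:
3.8 × 10^-29 = (0.80)^3 × [PO4^3-]^2
[PO4^3-] = (3.8 × 10^-29 / 5.12 × 10^-1)^(1/2) = 8.6 × 10^-15 M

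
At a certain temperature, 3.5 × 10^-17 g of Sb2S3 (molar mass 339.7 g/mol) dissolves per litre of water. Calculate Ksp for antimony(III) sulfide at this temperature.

Molar solubility s = (3.5 × 10^-17 g/L) / (339.7 g/mol) = 1.03 x 10^-19 M.
Sb2S3(s) ⇌ 2 Sb^3+ + 3 S^2-
With molar solubility s: [Sb^3+] = 2s, [S^2-] = 3s.
Ksp = [Sb^3+]^2[S^2-]^3
Substituting: Ksp = (2s)^2(3s)^3 = 108s^5
Ksp = 108 × (1.03 × 10^-19)^5 = 1.3 × 10^-93

1.3e-93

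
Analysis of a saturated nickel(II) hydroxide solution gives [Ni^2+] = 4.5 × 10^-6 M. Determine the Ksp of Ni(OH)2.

Ksp ≈ 3.6 x 10^-16

Ni(OH)2(s) ⇌ Ni^2+ + 2 OH^-
Stoichiometry gives [OH^-] = (2/1)[Ni^2+] = 9.00 × 10^-6 M.
Ksp = [Ni^2+][OH^-]^2
Ksp = 4.5 × 10^-6 × (9.00 x 10^-6)^2 = 3.6 x 10^-16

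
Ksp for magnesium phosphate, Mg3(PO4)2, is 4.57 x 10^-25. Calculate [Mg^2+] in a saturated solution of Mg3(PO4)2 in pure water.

Mg3(PO4)2(s) ⇌ 3 Mg^2+(aq) + 2 PO4^3-(aq)
Ksp = [Mg^2+]^3[PO4^3-]^2
For each mole of Mg3(PO4)2 that dissolves: [Mg^2+] = 3s, [PO4^3-] = 2s.
Ksp = (3s)^3(2s)^2 = 108s^5
Solving, s = (4.57 x 10^-25/108)^(1/5) = 5.312 × 10^-6 M
[Mg^2+] = 3s = 1.59 x 10^-5 M

[Mg^2+] ≈ 1.59 × 10^-5 M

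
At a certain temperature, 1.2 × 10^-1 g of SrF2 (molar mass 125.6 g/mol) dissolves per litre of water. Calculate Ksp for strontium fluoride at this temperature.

Ksp ≈ 3.5 × 10^-9

Molar solubility s = (1.2 × 10^-1 g/L) / (125.6 g/mol) = 9.55 × 10^-4 M.
SrF2(s) ⇌ Sr^2+ + 2 F^-
Let s = molar solubility. Then [Sr^2+] = s and [F^-] = 2s.
Ksp = [Sr^2+][F^-]^2
Ksp = s(2s)^2 = 4s^3
Ksp = 4 × (9.55 x 10^-4)^3 = 3.5 x 10^-9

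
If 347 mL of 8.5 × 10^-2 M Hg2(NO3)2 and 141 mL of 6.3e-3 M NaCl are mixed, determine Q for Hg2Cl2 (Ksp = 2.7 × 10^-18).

2.0e-7

Total volume = 347 + 141 = 488 mL.
[Hg2^2+] = 8.5 × 10^-2 × (347/488) = 6.04 × 10^-2 M
[Cl^-] = 6.3 x 10^-3 × (141/488) = 1.82 x 10^-3 M
Hg2Cl2(s) ⇌ Hg2^2+ + 2 Cl^-, so Q = [Hg2^2+][Cl^-]^2
Q = (6.04 × 10^-2)(1.82 × 10^-3)^2 = 2.0 × 10^-7
Q > Ksp, so Hg2Cl2 will precipitate.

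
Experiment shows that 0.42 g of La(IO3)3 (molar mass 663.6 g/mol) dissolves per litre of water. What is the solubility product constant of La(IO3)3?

Molar solubility s = (4.2 × 10^-1 g/L) / (663.6 g/mol) = 6.33 × 10^-4 M.
La(IO3)3(s) ⇌ La^3+ + 3 IO3^-
Let s = molar solubility. Then [La^3+] = s and [IO3^-] = 3s.
Ksp = [La^3+][IO3^-]^3
Ksp = s(3s)^3 = 27s^4
With s = 6.33 x 10^-4: Ksp = 4.3 × 10^-12

Ksp ≈ 4.3e-12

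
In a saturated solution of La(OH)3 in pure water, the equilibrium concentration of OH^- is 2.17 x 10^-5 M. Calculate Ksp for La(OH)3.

Ksp ≈ 7.39 × 10^-20

La(OH)3(s) ⇌ La^3+(aq) + 3 OH^-(aq)
Stoichiometry gives [La^3+] = (1/3)[OH^-] = 7.233 x 10^-6 M.
Ksp = [La^3+][OH^-]^3
Ksp = 7.233 × 10^-6 × (2.17 × 10^-5)^3 = 7.39 × 10^-20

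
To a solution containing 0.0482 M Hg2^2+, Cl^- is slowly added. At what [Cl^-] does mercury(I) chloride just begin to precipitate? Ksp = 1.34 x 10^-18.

[Cl^-] ≈ 5.27 × 10^-9 M

Hg2Cl2(s) <=> Hg2^2+(aq) + 2 Cl^-(aq)
Ksp = [Hg2^2+][Cl^-]^2
Precipitation begins when Q = Ksp. With [Hg2^2+] = 0.0482 M:
1.34 x 10^-18 = (0.0482) × [Cl^-]^2
[Cl^-] = (1.34 x 10^-18 / 4.82 × 10^-2)^(1/2) = 5.27 × 10^-9 M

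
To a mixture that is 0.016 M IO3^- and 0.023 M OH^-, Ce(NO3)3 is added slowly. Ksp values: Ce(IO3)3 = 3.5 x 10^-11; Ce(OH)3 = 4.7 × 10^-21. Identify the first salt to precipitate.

Ce(OH)3

Precipitation of each salt starts when its ion product equals its Ksp.
For Ce(IO3)3: 3.5 x 10^-11 = (0.016)^3 × [Ce^3+]  ⇒  [Ce^3+] = 8.5 × 10^-6 M.
For Ce(OH)3: 4.7 × 10^-21 = (0.023)^3 × [Ce^3+]  ⇒  [Ce^3+] = 3.9 x 10^-16 M.
The salt with the lower threshold [Ce^3+] precipitates first: Ce(OH)3.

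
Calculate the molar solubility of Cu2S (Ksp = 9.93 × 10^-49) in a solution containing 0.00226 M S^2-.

Cu2S(s) ⇌ 2 Cu^+ + S^2-
Ksp = [Cu^+]^2[S^2-]
Let s = moles of Cu2S that dissolve per litre. [Cu^+] = 2s, [S^2-] = 0.00226 + s ≈ 0.00226 (common-ion effect: S^2- is already 0.00226 M).
Ksp ≈ (2s)^2 × 0.00226
s = 1.05 x 10^-23 M
Check: s = 1.0 × 10^-23 ≪ 0.00226, so the approximation is valid.

s ≈ 1.05e-23 M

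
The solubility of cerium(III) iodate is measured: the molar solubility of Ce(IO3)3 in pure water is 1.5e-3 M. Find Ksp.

Ce(IO3)3(s) <=> Ce^3+ + 3 IO3^-
For each mole of Ce(IO3)3 that dissolves: [Ce^3+] = s, [IO3^-] = 3s.
Ksp = [Ce^3+][IO3^-]^3
Substituting: Ksp = s(3s)^3 = 27s^4
With s = 1.5 × 10^-3: Ksp = 1.4 × 10^-10

1.4e-10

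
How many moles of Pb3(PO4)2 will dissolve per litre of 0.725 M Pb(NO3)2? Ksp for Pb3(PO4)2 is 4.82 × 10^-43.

Pb3(PO4)2(s) ⇌ 3 Pb^2+ + 2 PO4^3-
Ksp = [Pb^2+]^3[PO4^3-]^2
Let s be the molar solubility in this solution. [Pb^2+] = 0.725 + 3s ≈ 0.725, [PO4^3-] = 2s (since Pb^2+ from Pb(NO3)2 dominates).
Ksp ≈ (0.725)^3 × (2s)^2
s = 5.62 x 10^-22 M
Check: 3s = 1.7 × 10^-21 ≪ 0.725, so the approximation is valid.

5.62e-22 M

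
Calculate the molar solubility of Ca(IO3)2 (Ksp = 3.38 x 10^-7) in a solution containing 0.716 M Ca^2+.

s ≈ 3.44e-4 M

Ca(IO3)2(s) <=> Ca^2+ + 2 IO3^-
Ksp = [Ca^2+][IO3^-]^2
If s mol/L dissolves here, [Ca^2+] = 0.716 + s ≈ 0.716, [IO3^-] = 2s (Ksp is small, so little additional dissolves).
Ksp ≈ 0.716 × (2s)^2
s = 3.44 × 10^-4 M
Check: s = 3.4 × 10^-4 ≪ 0.716, so the approximation is valid.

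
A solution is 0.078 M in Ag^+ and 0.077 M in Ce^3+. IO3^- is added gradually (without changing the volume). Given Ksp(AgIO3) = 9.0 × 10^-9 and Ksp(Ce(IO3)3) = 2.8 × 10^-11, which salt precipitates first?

AgIO3

Each salt begins to precipitate when Q = Ksp, i.e. when [IO3^-] reaches its threshold.
For AgIO3: 9.0 × 10^-9 = 0.078 × [IO3^-]  ⇒  [IO3^-] = 1.2 × 10^-7 M.
For Ce(IO3)3: 2.8 × 10^-11 = 0.077 × [IO3^-]^3  ⇒  [IO3^-] = 7.1 × 10^-4 M.
The salt with the lower threshold [IO3^-] precipitates first: AgIO3.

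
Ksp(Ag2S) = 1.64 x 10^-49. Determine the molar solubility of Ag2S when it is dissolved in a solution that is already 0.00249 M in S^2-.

s ≈ 4.06e-24 M

Ag2S(s) <=> 2 Ag^+ + S^2-
Ksp = [Ag^+]^2[S^2-]
If s mol/L dissolves here, [Ag^+] = 2s, [S^2-] = 0.00249 + s ≈ 0.00249 (Ksp is small, so little additional dissolves).
Ksp ≈ (2s)^2 × 0.00249
s = 4.06 × 10^-24 M
Check: s = 4.1 × 10^-24 ≪ 0.00249, so the approximation is valid.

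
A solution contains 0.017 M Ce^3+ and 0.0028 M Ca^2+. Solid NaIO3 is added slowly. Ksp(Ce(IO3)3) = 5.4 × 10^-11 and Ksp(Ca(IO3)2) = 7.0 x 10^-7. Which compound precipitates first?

Each salt begins to precipitate when Q = Ksp, i.e. when [IO3^-] reaches its threshold.
For Ce(IO3)3: 5.4 × 10^-11 = 0.017 × [IO3^-]^3  ⇒  [IO3^-] = 1.5 x 10^-3 M.
For Ca(IO3)2: 7.0 x 10^-7 = 0.0028 × [IO3^-]^2  ⇒  [IO3^-] = 1.6 × 10^-2 M.
The salt with the lower threshold [IO3^-] precipitates first: Ce(IO3)3.

Ce(IO3)3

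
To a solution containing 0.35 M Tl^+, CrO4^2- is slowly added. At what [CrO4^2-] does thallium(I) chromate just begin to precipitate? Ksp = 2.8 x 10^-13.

2.3 × 10^-12 M

Tl2CrO4(s) ⇌ 2 Tl^+ + CrO4^2-
Ksp = [Tl^+]^2[CrO4^2-]
Precipitation begins when Q = Ksp. With [Tl^+] = 0.35 M:
2.8 x 10^-13 = (0.35)^2 × [CrO4^2-]
[CrO4^2-] = (2.8 x 10^-13 / 1.23 x 10^-1) = 2.3 × 10^-12 M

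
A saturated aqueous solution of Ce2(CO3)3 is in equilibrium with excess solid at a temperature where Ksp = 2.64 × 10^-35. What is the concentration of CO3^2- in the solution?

[CO3^2-] = 1.43 × 10^-7 M

Ce2(CO3)3(s) ⇌ 2 Ce^3+(aq) + 3 CO3^2-(aq)
Ksp = [Ce^3+]^2[CO3^2-]^3
If s mol/L of Ce2(CO3)3 dissolves, [Ce^3+] = 2s and [CO3^2-] = 3s.
So Ksp = (2s)^2 × (3s)^3 = 108s^5
s = (2.64 × 10^-35 / 108)^(1/5) = 4.760 × 10^-8 M
[CO3^2-] = 3s = 1.43 × 10^-7 M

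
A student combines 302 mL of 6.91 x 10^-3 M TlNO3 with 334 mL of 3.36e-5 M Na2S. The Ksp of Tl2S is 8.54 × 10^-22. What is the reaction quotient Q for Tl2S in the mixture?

Total volume = 302 + 334 = 636 mL.
[Tl^+] = 6.91 × 10^-3 × (302/636) = 3.281 x 10^-3 M
[S^2-] = 3.36 × 10^-5 × (334/636) = 1.765 x 10^-5 M
Tl2S(s) ⇌ 2 Tl^+ + S^2-, so Q = [Tl^+]^2[S^2-]
Q = (3.281 × 10^-3)^2(1.765 × 10^-5) = 1.90 x 10^-10
Q > Ksp, so Tl2S will precipitate.

1.90e-10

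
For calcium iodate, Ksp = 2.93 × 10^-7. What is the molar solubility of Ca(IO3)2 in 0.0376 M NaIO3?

s = 2.07e-4 M

Ca(IO3)2(s) ⇌ Ca^2+ + 2 IO3^-
Ksp = [Ca^2+][IO3^-]^2
Let s = moles of Ca(IO3)2 that dissolve per litre. [Ca^2+] = s, [IO3^-] = 0.0376 + 2s ≈ 0.0376 (since IO3^- from NaIO3 dominates).
Ksp ≈ s × (0.0376)^2
s = 2.07 × 10^-4 M
Check: 2s = 4.1 x 10^-4 ≪ 0.0376, so the approximation is valid.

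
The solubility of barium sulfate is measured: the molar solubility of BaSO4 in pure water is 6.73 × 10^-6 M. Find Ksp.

BaSO4(s) <=> Ba^2+(aq) + SO4^2-(aq)
If s mol/L of BaSO4 dissolves, [Ba^2+] = s and [SO4^2-] = s.
Ksp = [Ba^2+][SO4^2-]
Ksp = (s)(s) = s^2
With s = 6.73 x 10^-6: Ksp = 4.53 × 10^-11

Ksp = 4.53 × 10^-11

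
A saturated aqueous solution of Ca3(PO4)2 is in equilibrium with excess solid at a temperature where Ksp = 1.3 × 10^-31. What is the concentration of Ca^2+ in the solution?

Ca3(PO4)2(s) <=> 3 Ca^2+(aq) + 2 PO4^3-(aq)
Ksp = [Ca^2+]^3[PO4^3-]^2
Let s = molar solubility. Then [Ca^2+] = 3s and [PO4^3-] = 2s.
Ksp = (3s)^3(2s)^2 = 108s^5
s^5 = 1.3 × 10^-31 / 108, so s = 2.61 × 10^-7 M
[Ca^2+] = 3s = 7.8 × 10^-7 M

[Ca^2+] ≈ 7.8 x 10^-7 M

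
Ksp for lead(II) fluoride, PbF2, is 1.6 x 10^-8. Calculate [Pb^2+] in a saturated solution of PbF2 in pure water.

PbF2(s) ⇌ Pb^2+ + 2 F^-
Ksp = [Pb^2+][F^-]^2
For each mole of PbF2 that dissolves: [Pb^2+] = s, [F^-] = 2s.
Ksp = s(2s)^2 = 4s^3
Solving, s = (1.6 x 10^-8/4)^(1/3) = 1.59 × 10^-3 M
[Pb^2+] = s = 1.6 × 10^-3 M

1.6e-3 M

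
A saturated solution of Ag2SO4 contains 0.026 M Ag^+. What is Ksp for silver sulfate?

Ag2SO4(s) ⇌ 2 Ag^+(aq) + SO4^2-(aq)
Stoichiometry gives [SO4^2-] = (1/2)[Ag^+] = 1.30 x 10^-2 M.
Ksp = [Ag^+]^2[SO4^2-]
Ksp = (2.6 × 10^-2)^2 × 1.30 x 10^-2 = 8.8 × 10^-6

Ksp = 8.8 × 10^-6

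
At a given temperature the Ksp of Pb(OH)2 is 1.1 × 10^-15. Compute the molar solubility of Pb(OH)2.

Pb(OH)2(s) ⇌ Pb^2+ + 2 OH^-
Ksp = [Pb^2+][OH^-]^2
For each mole of Pb(OH)2 that dissolves: [Pb^2+] = s, [OH^-] = 2s.
Substituting: Ksp = s(2s)^2 = 4s^3
s^3 = 1.1 × 10^-15 / 4, so s = 6.5 × 10^-6 M

s ≈ 6.5e-6 M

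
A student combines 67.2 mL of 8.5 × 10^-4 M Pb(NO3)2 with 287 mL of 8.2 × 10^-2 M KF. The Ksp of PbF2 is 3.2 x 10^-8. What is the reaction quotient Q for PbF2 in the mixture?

Total volume = 67.2 + 287 = 354.2 mL.
[Pb^2+] = 8.5 x 10^-4 × (67.2/354.2) = 1.61 × 10^-4 M
[F^-] = 8.2 x 10^-2 × (287/354.2) = 6.64 × 10^-2 M
PbF2(s) ⇌ Pb^2+ + 2 F^-, so Q = [Pb^2+][F^-]^2
Q = (1.61 × 10^-4)(6.64 × 10^-2)^2 = 7.1 x 10^-7
Q > Ksp, so PbF2 will precipitate.

Q = 7.1 x 10^-7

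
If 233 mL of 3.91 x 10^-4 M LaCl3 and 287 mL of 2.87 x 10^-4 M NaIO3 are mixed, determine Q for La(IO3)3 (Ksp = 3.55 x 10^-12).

6.96 x 10^-16

Total volume = 233 + 287 = 520 mL.
[La^3+] = 3.91 x 10^-4 × (233/520) = 1.752 × 10^-4 M
[IO3^-] = 2.87 × 10^-4 × (287/520) = 1.584 x 10^-4 M
La(IO3)3(s) ⇌ La^3+(aq) + 3 IO3^-(aq), so Q = [La^3+][IO3^-]^3
Q = (1.752 × 10^-4)(1.584 × 10^-4)^3 = 6.96 x 10^-16
Q < Ksp, so no precipitate of La(IO3)3 forms.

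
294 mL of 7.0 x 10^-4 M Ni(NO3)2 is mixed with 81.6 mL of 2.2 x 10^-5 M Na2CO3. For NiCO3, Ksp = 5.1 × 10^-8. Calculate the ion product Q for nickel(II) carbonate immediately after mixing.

Q = 2.6e-9

Total volume = 294 + 81.6 = 375.6 mL.
[Ni^2+] = 7.0 × 10^-4 × (294/375.6) = 5.48 × 10^-4 M
[CO3^2-] = 2.2 x 10^-5 × (81.6/375.6) = 4.78 x 10^-6 M
NiCO3(s) ⇌ Ni^2+ + CO3^2-, so Q = [Ni^2+][CO3^2-]
Q = (5.48 x 10^-4)(4.78 x 10^-6) = 2.6 × 10^-9
Q < Ksp, so no precipitate of NiCO3 forms.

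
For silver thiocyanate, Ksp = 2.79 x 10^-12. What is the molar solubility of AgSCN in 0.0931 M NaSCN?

AgSCN(s) <=> Ag^+(aq) + SCN^-(aq)
Ksp = [Ag^+][SCN^-]
If s mol/L dissolves here, [Ag^+] = s, [SCN^-] = 0.0931 + s ≈ 0.0931 (Ksp is small, so little additional dissolves).
Ksp ≈ s × 0.0931
s = 3.00 × 10^-11 M
Check: s = 3.0 × 10^-11 ≪ 0.0931, so the approximation is valid.

s ≈ 3.00 × 10^-11 M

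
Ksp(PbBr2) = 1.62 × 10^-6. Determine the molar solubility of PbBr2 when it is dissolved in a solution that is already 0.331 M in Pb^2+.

PbBr2(s) ⇌ Pb^2+(aq) + 2 Br^-(aq)
Ksp = [Pb^2+][Br^-]^2
If s mol/L dissolves here, [Pb^2+] = 0.331 + s ≈ 0.331, [Br^-] = 2s (common-ion effect: Pb^2+ is already 0.331 M).
Ksp ≈ 0.331 × (2s)^2
s = 1.11 × 10^-3 M
Check: s = 1.1 × 10^-3 ≪ 0.331, so the approximation is valid.

s = 1.11 × 10^-3 M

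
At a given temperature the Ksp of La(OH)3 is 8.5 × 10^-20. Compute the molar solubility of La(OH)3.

La(OH)3(s) <=> La^3+ + 3 OH^-
Ksp = [La^3+][OH^-]^3
If s mol/L of La(OH)3 dissolves, [La^3+] = s and [OH^-] = 3s.
Ksp = s(3s)^3 = 27s^4
s = (8.5 × 10^-20 / 27)^(1/4) = 7.5 × 10^-6 M

s ≈ 7.5e-6 M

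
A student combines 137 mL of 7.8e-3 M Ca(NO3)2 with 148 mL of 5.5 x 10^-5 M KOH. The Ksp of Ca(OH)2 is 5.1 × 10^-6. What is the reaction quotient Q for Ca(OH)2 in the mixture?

3.1 × 10^-12

Total volume = 137 + 148 = 285 mL.
[Ca^2+] = 7.8 x 10^-3 × (137/285) = 3.75 × 10^-3 M
[OH^-] = 5.5 x 10^-5 × (148/285) = 2.86 × 10^-5 M
Ca(OH)2(s) <=> Ca^2+ + 2 OH^-, so Q = [Ca^2+][OH^-]^2
Q = (3.75 x 10^-3)(2.86 × 10^-5)^2 = 3.1 × 10^-12
Q < Ksp, so no precipitate of Ca(OH)2 forms.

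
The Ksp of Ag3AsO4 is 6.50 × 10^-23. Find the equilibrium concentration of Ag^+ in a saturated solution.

[Ag^+] = 3.74 × 10^-6 M

Ag3AsO4(s) <=> 3 Ag^+ + AsO4^3-
Ksp = [Ag^+]^3[AsO4^3-]
If s mol/L of Ag3AsO4 dissolves, [Ag^+] = 3s and [AsO4^3-] = s.
Substituting: Ksp = (3s)^3s = 27s^4
s = (6.50 × 10^-23 / 27)^(1/4) = 1.246 x 10^-6 M
[Ag^+] = 3s = 3.74 x 10^-6 M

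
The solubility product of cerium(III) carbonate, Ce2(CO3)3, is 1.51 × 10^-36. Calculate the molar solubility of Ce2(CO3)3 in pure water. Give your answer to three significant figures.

s ≈ 2.69e-8 M

Ce2(CO3)3(s) ⇌ 2 Ce^3+(aq) + 3 CO3^2-(aq)
Ksp = [Ce^3+]^2[CO3^2-]^3
For each mole of Ce2(CO3)3 that dissolves: [Ce^3+] = 2s, [CO3^2-] = 3s.
So Ksp = (2s)^2 × (3s)^3 = 108s^5
s = (1.51 × 10^-36 / 108)^(1/5) = 2.69 x 10^-8 M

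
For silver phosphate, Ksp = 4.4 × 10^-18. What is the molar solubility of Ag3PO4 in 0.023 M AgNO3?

Ag3PO4(s) <=> 3 Ag^+(aq) + PO4^3-(aq)
Ksp = [Ag^+]^3[PO4^3-]
Let s be the molar solubility in this solution. [Ag^+] = 0.023 + 3s ≈ 0.023, [PO4^3-] = s (Ksp is small, so little additional dissolves).
Ksp ≈ (0.023)^3 × s
s = 3.6 × 10^-13 M
Check: 3s = 1.1 x 10^-12 ≪ 0.023, so the approximation is valid.

3.6 x 10^-13 M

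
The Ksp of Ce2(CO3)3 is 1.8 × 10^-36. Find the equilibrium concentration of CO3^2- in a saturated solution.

8.3 × 10^-8 M

Ce2(CO3)3(s) <=> 2 Ce^3+ + 3 CO3^2-
Ksp = [Ce^3+]^2[CO3^2-]^3
Let s = molar solubility. Then [Ce^3+] = 2s and [CO3^2-] = 3s.
Substituting: Ksp = (2s)^2(3s)^3 = 108s^5
s = (1.8 × 10^-36 / 108)^(1/5) = 2.78 × 10^-8 M
[CO3^2-] = 3s = 8.3 × 10^-8 M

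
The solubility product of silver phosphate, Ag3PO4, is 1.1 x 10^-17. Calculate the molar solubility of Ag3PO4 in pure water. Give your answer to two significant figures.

Ag3PO4(s) ⇌ 3 Ag^+(aq) + PO4^3-(aq)
Ksp = [Ag^+]^3[PO4^3-]
With molar solubility s: [Ag^+] = 3s, [PO4^3-] = s.
Substituting: Ksp = (3s)^3s = 27s^4
s^4 = 1.1 x 10^-17 / 27, so s = 2.5 × 10^-5 M

s = 2.5e-5 M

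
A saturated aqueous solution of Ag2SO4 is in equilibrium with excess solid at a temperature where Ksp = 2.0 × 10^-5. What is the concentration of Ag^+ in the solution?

Ag2SO4(s) ⇌ 2 Ag^+ + SO4^2-
Ksp = [Ag^+]^2[SO4^2-]
If s mol/L of Ag2SO4 dissolves, [Ag^+] = 2s and [SO4^2-] = s.
Substituting: Ksp = (2s)^2s = 4s^3
Solving, s = (2.0 × 10^-5/4)^(1/3) = 1.71 × 10^-2 M
[Ag^+] = 2s = 3.4 x 10^-2 M

[Ag^+] ≈ 0.034 M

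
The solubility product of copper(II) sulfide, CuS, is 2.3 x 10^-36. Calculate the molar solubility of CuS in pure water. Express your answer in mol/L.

CuS(s) ⇌ Cu^2+(aq) + S^2-(aq)
Ksp = [Cu^2+][S^2-]
Let s = molar solubility. Then [Cu^2+] = s and [S^2-] = s.
Ksp = (s)(s) = s^2
s = (2.3 x 10^-36)^(1/2) = 1.5 × 10^-18 M

1.5e-18 M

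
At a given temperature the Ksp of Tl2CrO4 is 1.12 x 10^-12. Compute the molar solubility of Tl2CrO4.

s ≈ 6.54e-5 M

Tl2CrO4(s) ⇌ 2 Tl^+ + CrO4^2-
Ksp = [Tl^+]^2[CrO4^2-]
With molar solubility s: [Tl^+] = 2s, [CrO4^2-] = s.
Ksp = (2s)^2s = 4s^3
Solving, s = (1.12 x 10^-12/4)^(1/3) = 6.54 x 10^-5 M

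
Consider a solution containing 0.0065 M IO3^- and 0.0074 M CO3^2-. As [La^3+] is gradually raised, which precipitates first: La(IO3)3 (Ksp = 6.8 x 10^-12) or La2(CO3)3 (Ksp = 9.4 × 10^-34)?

La2(CO3)3

Precipitation of each salt starts when its ion product equals its Ksp.
For La(IO3)3: 6.8 x 10^-12 = (0.0065)^3 × [La^3+]  ⇒  [La^3+] = 2.5 × 10^-5 M.
For La2(CO3)3: 9.4 × 10^-34 = (0.0074)^3 × [La^3+]^2  ⇒  [La^3+] = 4.8 × 10^-14 M.
The salt with the lower threshold [La^3+] precipitates first: La2(CO3)3.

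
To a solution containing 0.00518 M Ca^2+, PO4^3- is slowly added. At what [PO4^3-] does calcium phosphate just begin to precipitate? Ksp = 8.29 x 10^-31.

Ca3(PO4)2(s) <=> 3 Ca^2+(aq) + 2 PO4^3-(aq)
Ksp = [Ca^2+]^3[PO4^3-]^2
Precipitation begins when Q = Ksp. With [Ca^2+] = 0.00518 M:
8.29 x 10^-31 = (0.00518)^3 × [PO4^3-]^2
[PO4^3-] = (8.29 x 10^-31 / 1.390 × 10^-7)^(1/2) = 2.44 x 10^-12 M

[PO4^3-] = 2.44 x 10^-12 M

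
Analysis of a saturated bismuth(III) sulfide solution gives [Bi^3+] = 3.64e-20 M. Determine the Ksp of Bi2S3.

Bi2S3(s) ⇌ 2 Bi^3+ + 3 S^2-
Stoichiometry gives [S^2-] = (3/2)[Bi^3+] = 5.460 x 10^-20 M.
Ksp = [Bi^3+]^2[S^2-]^3
Ksp = (3.64 × 10^-20)^2 × (5.460 x 10^-20)^3 = 2.16 × 10^-97

Ksp = 2.16 × 10^-97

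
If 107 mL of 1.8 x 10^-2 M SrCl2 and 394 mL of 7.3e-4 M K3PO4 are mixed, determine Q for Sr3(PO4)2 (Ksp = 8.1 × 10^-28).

Total volume = 107 + 394 = 501 mL.
[Sr^2+] = 1.8 × 10^-2 × (107/501) = 3.84 × 10^-3 M
[PO4^3-] = 7.3 × 10^-4 × (394/501) = 5.74 × 10^-4 M
Sr3(PO4)2(s) <=> 3 Sr^2+ + 2 PO4^3-, so Q = [Sr^2+]^3[PO4^3-]^2
Q = (3.84 x 10^-3)^3(5.74 x 10^-4)^2 = 1.9 x 10^-14
Q > Ksp, so Sr3(PO4)2 will precipitate.

Q ≈ 1.9 × 10^-14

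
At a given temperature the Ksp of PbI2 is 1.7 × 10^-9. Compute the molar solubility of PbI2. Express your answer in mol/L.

PbI2(s) ⇌ Pb^2+ + 2 I^-
Ksp = [Pb^2+][I^-]^2
For each mole of PbI2 that dissolves: [Pb^2+] = s, [I^-] = 2s.
So Ksp = s × (2s)^2 = 4s^3
s = (1.7 × 10^-9 / 4)^(1/3) = 7.5 × 10^-4 M

s = 7.5 × 10^-4 M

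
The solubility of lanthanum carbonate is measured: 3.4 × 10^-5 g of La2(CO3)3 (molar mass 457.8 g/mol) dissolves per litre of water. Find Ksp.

Ksp ≈ 2.4e-34

Molar solubility s = (3.4 × 10^-5 g/L) / (457.8 g/mol) = 7.43 × 10^-8 M.
La2(CO3)3(s) ⇌ 2 La^3+(aq) + 3 CO3^2-(aq)
Let s = molar solubility. Then [La^3+] = 2s and [CO3^2-] = 3s.
Ksp = [La^3+]^2[CO3^2-]^3
Substituting: Ksp = (2s)^2(3s)^3 = 108s^5
With s = 7.43 x 10^-8: Ksp = 2.4 × 10^-34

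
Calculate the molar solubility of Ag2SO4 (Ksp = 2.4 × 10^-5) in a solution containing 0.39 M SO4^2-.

Ag2SO4(s) <=> 2 Ag^+(aq) + SO4^2-(aq)
Ksp = [Ag^+]^2[SO4^2-]
If s mol/L dissolves here, [Ag^+] = 2s, [SO4^2-] = 0.39 + s ≈ 0.39 (common-ion effect: SO4^2- is already 0.39 M).
Ksp ≈ (2s)^2 × 0.39
s = 3.9 × 10^-3 M
Check: s = 3.9 x 10^-3 ≪ 0.39, so the approximation is valid.

s ≈ 3.9e-3 M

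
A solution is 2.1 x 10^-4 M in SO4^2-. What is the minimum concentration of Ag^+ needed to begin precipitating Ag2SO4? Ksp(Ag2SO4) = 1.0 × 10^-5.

[Ag^+] = 2.2 × 10^-1 M

Ag2SO4(s) <=> 2 Ag^+ + SO4^2-
Ksp = [Ag^+]^2[SO4^2-]
Precipitation begins when Q = Ksp. With [SO4^2-] = 2.1 x 10^-4 M:
1.0 × 10^-5 = (2.1 x 10^-4) × [Ag^+]^2
[Ag^+] = (1.0 × 10^-5 / 2.1 x 10^-4)^(1/2) = 2.2 × 10^-1 M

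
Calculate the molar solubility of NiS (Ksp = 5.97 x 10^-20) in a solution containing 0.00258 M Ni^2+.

s ≈ 2.31 x 10^-17 M

NiS(s) ⇌ Ni^2+ + S^2-
Ksp = [Ni^2+][S^2-]
Let s be the molar solubility in this solution. [Ni^2+] = 0.00258 + s ≈ 0.00258, [S^2-] = s (Ksp is small, so little additional dissolves).
Ksp ≈ 0.00258 × s
s = 2.31 × 10^-17 M
Check: s = 2.3 x 10^-17 ≪ 0.00258, so the approximation is valid.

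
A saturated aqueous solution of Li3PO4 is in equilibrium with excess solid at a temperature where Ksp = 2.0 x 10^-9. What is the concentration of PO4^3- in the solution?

Li3PO4(s) ⇌ 3 Li^+(aq) + PO4^3-(aq)
Ksp = [Li^+]^3[PO4^3-]
For each mole of Li3PO4 that dissolves: [Li^+] = 3s, [PO4^3-] = s.
So Ksp = (3s)^3 × s = 27s^4
s^4 = 2.0 x 10^-9 / 27, so s = 2.93 x 10^-3 M
[PO4^3-] = s = 2.9 x 10^-3 M

[PO4^3-] = 2.9e-3 M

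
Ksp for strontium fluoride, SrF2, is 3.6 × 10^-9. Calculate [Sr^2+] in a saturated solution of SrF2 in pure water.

[Sr^2+] = 9.7 × 10^-4 M

SrF2(s) ⇌ Sr^2+(aq) + 2 F^-(aq)
Ksp = [Sr^2+][F^-]^2
With molar solubility s: [Sr^2+] = s, [F^-] = 2s.
Substituting: Ksp = s(2s)^2 = 4s^3
s = (3.6 × 10^-9 / 4)^(1/3) = 9.65 x 10^-4 M
[Sr^2+] = s = 9.7 × 10^-4 M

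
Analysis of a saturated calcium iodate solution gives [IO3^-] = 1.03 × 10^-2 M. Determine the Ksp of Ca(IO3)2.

Ksp ≈ 5.46e-7

Ca(IO3)2(s) ⇌ Ca^2+ + 2 IO3^-
Stoichiometry gives [Ca^2+] = (1/2)[IO3^-] = 5.150 x 10^-3 M.
Ksp = [Ca^2+][IO3^-]^2
Ksp = 5.150 × 10^-3 × (1.03 x 10^-2)^2 = 5.46 × 10^-7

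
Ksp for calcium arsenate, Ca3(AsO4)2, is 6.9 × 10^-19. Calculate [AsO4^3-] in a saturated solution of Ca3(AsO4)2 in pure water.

1.8 x 10^-4 M

Ca3(AsO4)2(s) ⇌ 3 Ca^2+(aq) + 2 AsO4^3-(aq)
Ksp = [Ca^2+]^3[AsO4^3-]^2
With molar solubility s: [Ca^2+] = 3s, [AsO4^3-] = 2s.
So Ksp = (3s)^3 × (2s)^2 = 108s^5
s^5 = 6.9 × 10^-19 / 108, so s = 9.14 x 10^-5 M
[AsO4^3-] = 2s = 1.8 x 10^-4 M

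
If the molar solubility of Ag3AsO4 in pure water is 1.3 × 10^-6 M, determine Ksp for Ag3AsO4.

Ksp = 7.7e-23

Ag3AsO4(s) ⇌ 3 Ag^+ + AsO4^3-
With molar solubility s: [Ag^+] = 3s, [AsO4^3-] = s.
Ksp = [Ag^+]^3[AsO4^3-]
Ksp = (3s)^3s = 27s^4
With s = 1.3 × 10^-6: Ksp = 7.7 × 10^-23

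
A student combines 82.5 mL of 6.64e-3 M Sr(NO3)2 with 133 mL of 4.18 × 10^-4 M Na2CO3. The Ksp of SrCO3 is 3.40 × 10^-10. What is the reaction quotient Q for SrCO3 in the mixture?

6.56e-7

Total volume = 82.5 + 133 = 215.5 mL.
[Sr^2+] = 6.64 x 10^-3 × (82.5/215.5) = 2.542 × 10^-3 M
[CO3^2-] = 4.18 x 10^-4 × (133/215.5) = 2.580 × 10^-4 M
SrCO3(s) ⇌ Sr^2+ + CO3^2-, so Q = [Sr^2+][CO3^2-]
Q = (2.542 × 10^-3)(2.580 x 10^-4) = 6.56 × 10^-7
Q > Ksp, so SrCO3 will precipitate.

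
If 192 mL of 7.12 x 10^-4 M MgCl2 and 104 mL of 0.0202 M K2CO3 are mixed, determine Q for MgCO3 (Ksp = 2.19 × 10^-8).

Total volume = 192 + 104 = 296 mL.
[Mg^2+] = 7.12 x 10^-4 × (192/296) = 4.618 x 10^-4 M
[CO3^2-] = 2.02 × 10^-2 × (104/296) = 7.097 × 10^-3 M
MgCO3(s) <=> Mg^2+ + CO3^2-, so Q = [Mg^2+][CO3^2-]
Q = (4.618 x 10^-4)(7.097 × 10^-3) = 3.28 × 10^-6
Q > Ksp, so MgCO3 will precipitate.

Q = 3.28 × 10^-6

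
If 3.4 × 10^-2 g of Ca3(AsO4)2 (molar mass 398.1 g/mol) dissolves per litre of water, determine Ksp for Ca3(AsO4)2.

Molar solubility s = (3.4 × 10^-2 g/L) / (398.1 g/mol) = 8.54 × 10^-5 M.
Ca3(AsO4)2(s) ⇌ 3 Ca^2+ + 2 AsO4^3-
Let s = molar solubility. Then [Ca^2+] = 3s and [AsO4^3-] = 2s.
Ksp = [Ca^2+]^3[AsO4^3-]^2
Ksp = (3s)^3(2s)^2 = 108s^5
With s = 8.54 x 10^-5: Ksp = 4.9 × 10^-19

Ksp ≈ 4.9 × 10^-19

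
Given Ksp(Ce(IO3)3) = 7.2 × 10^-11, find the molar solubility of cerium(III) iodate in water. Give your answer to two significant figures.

Ce(IO3)3(s) ⇌ Ce^3+(aq) + 3 IO3^-(aq)
Ksp = [Ce^3+][IO3^-]^3
Let s = molar solubility. Then [Ce^3+] = s and [IO3^-] = 3s.
Ksp = s(3s)^3 = 27s^4
s = (7.2 × 10^-11 / 27)^(1/4) = 1.3 x 10^-3 M

s = 1.3 × 10^-3 M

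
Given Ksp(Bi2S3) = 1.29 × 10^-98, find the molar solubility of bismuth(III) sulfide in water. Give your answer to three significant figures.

Bi2S3(s) <=> 2 Bi^3+(aq) + 3 S^2-(aq)
Ksp = [Bi^3+]^2[S^2-]^3
If s mol/L of Bi2S3 dissolves, [Bi^3+] = 2s and [S^2-] = 3s.
Ksp = (2s)^2(3s)^3 = 108s^5
Solving, s = (1.29 × 10^-98/108)^(1/5) = 1.04 × 10^-20 M

s ≈ 1.04 × 10^-20 M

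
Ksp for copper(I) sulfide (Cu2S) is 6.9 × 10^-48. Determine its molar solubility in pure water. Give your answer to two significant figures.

s = 1.2e-16 M

Cu2S(s) ⇌ 2 Cu^+ + S^2-
Ksp = [Cu^+]^2[S^2-]
For each mole of Cu2S that dissolves: [Cu^+] = 2s, [S^2-] = s.
So Ksp = (2s)^2 × s = 4s^3
s^3 = 6.9 × 10^-48 / 4, so s = 1.2 × 10^-16 M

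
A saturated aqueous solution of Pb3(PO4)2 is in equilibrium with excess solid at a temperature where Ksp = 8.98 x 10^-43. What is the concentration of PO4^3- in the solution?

[PO4^3-] ≈ 3.05 × 10^-9 M

Pb3(PO4)2(s) <=> 3 Pb^2+(aq) + 2 PO4^3-(aq)
Ksp = [Pb^2+]^3[PO4^3-]^2
With molar solubility s: [Pb^2+] = 3s, [PO4^3-] = 2s.
So Ksp = (3s)^3 × (2s)^2 = 108s^5
s = (8.98 x 10^-43 / 108)^(1/5) = 1.527 × 10^-9 M
[PO4^3-] = 2s = 3.05 × 10^-9 M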